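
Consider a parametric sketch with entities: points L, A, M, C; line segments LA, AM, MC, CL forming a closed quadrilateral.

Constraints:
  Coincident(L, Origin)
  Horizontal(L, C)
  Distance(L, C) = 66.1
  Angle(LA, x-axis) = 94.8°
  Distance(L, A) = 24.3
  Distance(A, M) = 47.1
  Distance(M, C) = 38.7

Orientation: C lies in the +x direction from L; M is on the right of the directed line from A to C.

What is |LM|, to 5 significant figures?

31.123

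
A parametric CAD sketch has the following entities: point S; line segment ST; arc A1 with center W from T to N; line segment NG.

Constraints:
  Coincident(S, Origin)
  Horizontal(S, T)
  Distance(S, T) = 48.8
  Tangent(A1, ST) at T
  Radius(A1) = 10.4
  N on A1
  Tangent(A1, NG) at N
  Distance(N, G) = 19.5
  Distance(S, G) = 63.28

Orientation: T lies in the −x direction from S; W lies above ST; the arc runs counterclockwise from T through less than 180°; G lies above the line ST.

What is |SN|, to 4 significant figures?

44.88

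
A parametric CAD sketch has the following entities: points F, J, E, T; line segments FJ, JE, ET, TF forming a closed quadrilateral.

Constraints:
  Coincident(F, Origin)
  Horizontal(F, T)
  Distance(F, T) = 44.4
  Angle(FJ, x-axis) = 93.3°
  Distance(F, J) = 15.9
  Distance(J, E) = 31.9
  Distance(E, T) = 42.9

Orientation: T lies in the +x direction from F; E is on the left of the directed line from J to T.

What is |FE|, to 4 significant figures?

43.60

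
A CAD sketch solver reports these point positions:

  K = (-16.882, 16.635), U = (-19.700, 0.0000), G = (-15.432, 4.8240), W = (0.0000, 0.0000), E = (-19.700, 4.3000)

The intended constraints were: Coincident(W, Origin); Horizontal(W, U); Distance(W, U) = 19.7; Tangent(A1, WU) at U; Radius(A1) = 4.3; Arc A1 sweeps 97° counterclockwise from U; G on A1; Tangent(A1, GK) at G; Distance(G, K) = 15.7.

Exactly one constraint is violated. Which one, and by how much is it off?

Distance(G, K) = 15.7 — off by 3.80.

W = (0.00, 0.00) ✓; W.y = 0.00, U.y = 0.00 ✓; |WU| = 19.70 ✓; ∠(EU, UW) = 90.00° ✓; |EU| = 4.300 ✓; bearing(E→G) − bearing(E→U) = 97.00° ✓; |EG| = 4.300 ✓; ∠(EG, GK) = 90.00° ✓; |GK| = 11.90 ✗.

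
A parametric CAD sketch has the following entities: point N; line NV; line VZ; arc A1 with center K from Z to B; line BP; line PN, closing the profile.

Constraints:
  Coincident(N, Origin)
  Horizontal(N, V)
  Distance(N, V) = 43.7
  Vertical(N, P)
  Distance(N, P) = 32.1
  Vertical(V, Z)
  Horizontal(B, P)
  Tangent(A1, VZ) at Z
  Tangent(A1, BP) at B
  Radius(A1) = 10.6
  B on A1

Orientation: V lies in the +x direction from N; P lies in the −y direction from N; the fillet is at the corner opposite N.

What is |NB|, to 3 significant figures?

46.1

The virtual corner opposite N is at (43.7, -32.1). Tangency of A1 to VZ means the radius KZ is perpendicular to VZ and tangency of A1 to BP means the radius KB is perpendicular to BP, with radius 10.6, so the center K sits 10.6 in from both sides at K = (33.1, -21.5). That places the tangent points at Z = (43.7, -21.5) on VZ and B = (33.1, -32.1) on BP. Then |NB| = |B − N| = 46.1.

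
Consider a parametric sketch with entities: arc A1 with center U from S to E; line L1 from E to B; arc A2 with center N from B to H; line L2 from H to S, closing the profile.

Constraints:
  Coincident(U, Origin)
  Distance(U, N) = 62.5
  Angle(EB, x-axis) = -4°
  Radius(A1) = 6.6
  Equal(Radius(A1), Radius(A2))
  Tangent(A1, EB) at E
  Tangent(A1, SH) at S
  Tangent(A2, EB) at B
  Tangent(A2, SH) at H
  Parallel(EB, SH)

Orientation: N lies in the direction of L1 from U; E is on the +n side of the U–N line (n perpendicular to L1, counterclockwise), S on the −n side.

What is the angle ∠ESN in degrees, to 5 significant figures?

83.972°

U is at the origin and N lies 62.5 along u from U, so N = 62.5·u = (62.348, -4.3598). Tangency of A1 to both parallel lines with radius 6.6 puts E and S at U ± 6.6·n: E = (0.46039, 6.5839), S = (-0.46039, -6.5839). Then cos ∠ESN = SE·SN / (|SE||SN|), giving 83.972°.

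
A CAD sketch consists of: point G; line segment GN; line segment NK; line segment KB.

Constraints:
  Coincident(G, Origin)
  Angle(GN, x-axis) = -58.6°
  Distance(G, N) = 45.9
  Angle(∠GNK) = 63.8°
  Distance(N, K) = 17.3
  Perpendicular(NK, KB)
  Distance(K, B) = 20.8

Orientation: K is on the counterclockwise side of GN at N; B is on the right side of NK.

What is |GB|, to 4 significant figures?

62.06

∠GNK = 63.8°, so NK runs at -58.6° + (180° − 63.8°) = 57.60° from the x-axis; with |NK| = 17.3, K = N + 17.3·(cos 57.60°, sin 57.60°) = (33.18, -24.57). NK ⟂ KB; with |KB| = 20.8 on the right of NK, B = K + 20.8·(0.8443, -0.5358) = (50.75, -35.72). Then |GB| = |B − G| = 62.06.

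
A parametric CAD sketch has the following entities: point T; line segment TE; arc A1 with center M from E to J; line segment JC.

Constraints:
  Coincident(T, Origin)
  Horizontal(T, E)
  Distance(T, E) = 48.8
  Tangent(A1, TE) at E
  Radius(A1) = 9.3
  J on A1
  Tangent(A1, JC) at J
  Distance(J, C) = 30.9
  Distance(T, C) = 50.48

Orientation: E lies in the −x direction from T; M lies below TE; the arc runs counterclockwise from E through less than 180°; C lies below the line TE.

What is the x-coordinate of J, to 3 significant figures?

-55.4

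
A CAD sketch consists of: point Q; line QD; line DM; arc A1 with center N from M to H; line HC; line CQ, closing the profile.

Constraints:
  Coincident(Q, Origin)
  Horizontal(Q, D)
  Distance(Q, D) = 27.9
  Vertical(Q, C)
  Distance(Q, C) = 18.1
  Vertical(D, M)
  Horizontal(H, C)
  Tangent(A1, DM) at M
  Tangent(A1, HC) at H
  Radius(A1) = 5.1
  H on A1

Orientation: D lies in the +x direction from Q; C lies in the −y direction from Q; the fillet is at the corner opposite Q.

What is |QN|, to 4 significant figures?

26.25

Q is at the origin; QD is horizontal with |QD| = 27.9 and D on the +x side, so D = (27.90, 0.000). Q and C share the same x with |QC| = 18.1 and C on the −y side, so C = (0.000, -18.10). The virtual corner opposite Q is at (27.90, -18.10). Since A1 is tangent to DM there, NM ⟂ DM and A1 meets HC tangentially, so NH is at right angles to HC, with radius 5.1, so the center N sits 5.1 in from both sides at N = (22.80, -13.00). Then |QN| = |N − Q| = 26.25.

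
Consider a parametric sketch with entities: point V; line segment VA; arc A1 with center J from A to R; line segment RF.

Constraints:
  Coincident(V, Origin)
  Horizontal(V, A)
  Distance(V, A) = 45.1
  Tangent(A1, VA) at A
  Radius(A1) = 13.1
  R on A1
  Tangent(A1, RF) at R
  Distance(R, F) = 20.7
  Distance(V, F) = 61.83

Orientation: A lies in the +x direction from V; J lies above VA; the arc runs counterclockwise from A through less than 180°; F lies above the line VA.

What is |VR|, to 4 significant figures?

60.01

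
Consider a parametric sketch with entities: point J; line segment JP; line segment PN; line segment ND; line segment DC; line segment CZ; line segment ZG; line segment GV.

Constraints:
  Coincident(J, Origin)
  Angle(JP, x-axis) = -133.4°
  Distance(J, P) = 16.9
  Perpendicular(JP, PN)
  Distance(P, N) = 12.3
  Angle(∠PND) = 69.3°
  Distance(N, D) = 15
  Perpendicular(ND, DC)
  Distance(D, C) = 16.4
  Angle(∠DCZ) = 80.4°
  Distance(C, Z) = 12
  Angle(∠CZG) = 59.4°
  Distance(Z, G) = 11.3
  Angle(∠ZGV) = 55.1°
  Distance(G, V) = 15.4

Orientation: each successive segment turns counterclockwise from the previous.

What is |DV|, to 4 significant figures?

20.66

J is at the origin; JP runs at -133.4° with length 16.9, so P = (-11.61, -12.28). JP is perpendicular to PN, so PN runs at -43.40°; with |PN| = 12.3, N = (-2.675, -20.73). ∠PND = 69.3° gives ND at 67.30° from the x-axis; with |ND| = 15.0, D = (3.114, -6.892). The perpendicularity gives DC at right angles to ND, so DC runs at 157.3°; with |DC| = 16.4, C = (-12.02, -0.5634). ∠DCZ = 80.4° gives CZ at -103.1° from the x-axis; with |CZ| = 12.0, Z = (-14.74, -12.25). ∠CZG = 59.4° gives ZG at 17.50° from the x-axis; with |ZG| = 11.3, G = (-3.959, -8.853). ∠ZGV = 55.1° gives GV at 142.4° from the x-axis; with |GV| = 15.4, V = (-16.16, 0.5431). Then |DV| = |V − D| = 20.66.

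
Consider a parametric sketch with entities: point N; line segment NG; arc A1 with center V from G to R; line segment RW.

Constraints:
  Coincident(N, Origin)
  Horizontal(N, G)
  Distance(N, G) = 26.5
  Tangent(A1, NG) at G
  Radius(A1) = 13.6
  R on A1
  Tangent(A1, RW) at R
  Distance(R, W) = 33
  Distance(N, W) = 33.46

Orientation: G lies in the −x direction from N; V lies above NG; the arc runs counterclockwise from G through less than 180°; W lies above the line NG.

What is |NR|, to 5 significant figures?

16.368

N is at the origin; NG is horizontal with |NG| = 26.5 and G on the −x side, so G = (-26.500, 0.0000). Since A1 is tangent to NG there, VG ⟂ NG, so V = G + (0, 13.6) = (-26.500, 13.600). Since VR ⟂ RW (tangency), |VW| = √(13.6² + 33.0²) = 35.693 regardless of where R sits on A1. So W lies on both circle(N, 33.46) and circle(V, 35.693); the above-NG intersection is W = (3.2632, 33.300). R is the foot of the tangent from W: R = (-15.239, 5.9750).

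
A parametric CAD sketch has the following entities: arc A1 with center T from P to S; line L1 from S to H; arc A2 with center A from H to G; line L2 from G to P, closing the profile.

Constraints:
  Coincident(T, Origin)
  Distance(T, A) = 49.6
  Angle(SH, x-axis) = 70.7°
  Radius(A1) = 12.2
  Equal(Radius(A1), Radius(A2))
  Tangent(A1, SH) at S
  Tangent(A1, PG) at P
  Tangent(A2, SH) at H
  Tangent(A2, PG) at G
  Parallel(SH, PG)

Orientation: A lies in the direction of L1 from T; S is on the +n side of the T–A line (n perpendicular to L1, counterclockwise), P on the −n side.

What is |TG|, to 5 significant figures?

51.078

Tangency of A1 to both parallel lines with radius 12.2 puts S and P at T ± 12.2·n: S = (-11.514, 4.0323), P = (11.514, -4.0323). Equal radii place H and G the same way about A: H = A + 12.2·n = (4.8791, 50.845), G = A − 12.2·n = (27.908, 42.780). Then |TG| = |G − T| = 51.078.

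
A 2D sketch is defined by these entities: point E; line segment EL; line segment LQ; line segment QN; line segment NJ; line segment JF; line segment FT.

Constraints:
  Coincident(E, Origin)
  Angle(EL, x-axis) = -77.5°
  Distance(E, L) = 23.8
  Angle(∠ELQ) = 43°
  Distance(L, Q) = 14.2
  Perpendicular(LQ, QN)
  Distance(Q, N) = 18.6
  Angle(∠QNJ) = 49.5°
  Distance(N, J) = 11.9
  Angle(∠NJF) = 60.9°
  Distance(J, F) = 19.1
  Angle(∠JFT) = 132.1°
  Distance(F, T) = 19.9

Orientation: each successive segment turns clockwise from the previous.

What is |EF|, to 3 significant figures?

13.3

∠QNJ = 49.5° gives NJ at -75.0° from the x-axis; with |NJ| = 11.9, J = (7.06, -11.4). ∠NJF = 60.9° gives JF at 166° from the x-axis; with |JF| = 19.1, F = (-11.5, -6.71). Then |EF| = |F − E| = 13.3.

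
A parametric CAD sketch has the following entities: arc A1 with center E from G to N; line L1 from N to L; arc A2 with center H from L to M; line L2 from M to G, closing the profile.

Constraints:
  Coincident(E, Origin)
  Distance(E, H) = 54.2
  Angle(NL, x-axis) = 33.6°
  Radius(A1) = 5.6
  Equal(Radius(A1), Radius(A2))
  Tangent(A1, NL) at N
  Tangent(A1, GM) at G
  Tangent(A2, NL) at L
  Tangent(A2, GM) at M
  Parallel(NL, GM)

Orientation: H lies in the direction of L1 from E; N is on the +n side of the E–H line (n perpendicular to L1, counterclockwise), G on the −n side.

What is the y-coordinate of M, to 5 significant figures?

25.329

The slot axis is L1's direction at 33.6°, so u = (cos 33.6°, sin 33.6°) = (0.83292, 0.55339) and n = (−sin 33.6°, cos 33.6°) = (-0.55339, 0.83292). E is at the origin and H lies 54.2 along u from E, so H = 54.2·u = (45.144, 29.994). Tangency of A1 to both parallel lines with radius 5.6 puts N and G at E ± 5.6·n: N = (-3.0990, 4.6644), G = (3.0990, -4.6644). Equal radii place L and M the same way about H: L = H + 5.6·n = (42.045, 34.658), M = H − 5.6·n = (48.243, 25.329). So M.y = 25.329.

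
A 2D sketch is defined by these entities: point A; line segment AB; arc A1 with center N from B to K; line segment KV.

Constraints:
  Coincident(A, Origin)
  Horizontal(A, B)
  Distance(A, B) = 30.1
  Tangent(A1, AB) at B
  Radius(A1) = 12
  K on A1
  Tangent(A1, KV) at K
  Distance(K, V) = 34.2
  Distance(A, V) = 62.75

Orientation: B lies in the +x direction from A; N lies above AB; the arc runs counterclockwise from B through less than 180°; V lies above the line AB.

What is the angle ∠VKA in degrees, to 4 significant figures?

106.6°

Checks: |NK| = 12.00 ✓; ∠(NK, KV) = 90.00° ✓; |KV| = 34.20 ✓; |AV| = 62.75 ✓.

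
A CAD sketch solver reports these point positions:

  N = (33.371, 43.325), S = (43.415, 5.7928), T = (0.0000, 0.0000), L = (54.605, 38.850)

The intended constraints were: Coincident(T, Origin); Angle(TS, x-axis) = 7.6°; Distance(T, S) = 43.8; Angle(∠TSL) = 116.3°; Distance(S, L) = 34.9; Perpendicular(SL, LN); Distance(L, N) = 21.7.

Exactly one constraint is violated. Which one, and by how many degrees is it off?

Perpendicular(SL, LN) — off by 6.80°.

T = (0.00, 0.00) ✓; TS at 7.600° ✓; |TS| = 43.80 ✓; ∠TSL = 116.3° ✓; |SL| = 34.90 ✓; ∠(SL, LN) = 96.80° ✗; |LN| = 21.70 ✓.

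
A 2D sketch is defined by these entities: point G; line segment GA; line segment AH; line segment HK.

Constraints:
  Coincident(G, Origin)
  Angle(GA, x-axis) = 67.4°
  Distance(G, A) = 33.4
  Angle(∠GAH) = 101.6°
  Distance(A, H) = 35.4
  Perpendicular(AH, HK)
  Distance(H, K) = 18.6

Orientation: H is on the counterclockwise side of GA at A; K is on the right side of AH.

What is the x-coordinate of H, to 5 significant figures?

-16.443

G is at the origin; GA runs at 67.4° with length 33.4, so A = 33.4·(cos 67.4°, sin 67.4°) = (12.835, 30.835). ∠GAH = 101.6°, so AH runs at 67.4° + (180° − 101.6°) = 145.80° from the x-axis; with |AH| = 35.4, H = A + 35.4·(cos 145.80°, sin 145.80°) = (-16.443, 50.733). So H.x = -16.443.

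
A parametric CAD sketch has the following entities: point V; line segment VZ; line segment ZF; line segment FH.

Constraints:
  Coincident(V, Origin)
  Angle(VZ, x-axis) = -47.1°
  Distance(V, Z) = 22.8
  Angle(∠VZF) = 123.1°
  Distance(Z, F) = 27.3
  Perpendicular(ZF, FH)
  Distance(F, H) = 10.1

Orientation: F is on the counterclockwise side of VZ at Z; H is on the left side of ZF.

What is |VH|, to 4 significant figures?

40.76

V is at the origin; VZ runs at -47.1° with length 22.8, so Z = 22.8·(cos -47.1°, sin -47.1°) = (15.52, -16.70). ∠VZF = 123.1°, so ZF runs at -47.1° + (180° − 123.1°) = 9.800° from the x-axis; with |ZF| = 27.3, F = Z + 27.3·(cos 9.800°, sin 9.800°) = (42.42, -12.06). The perpendicularity gives FH at right angles to ZF; with |FH| = 10.1 on the left of ZF, H = F + 10.1·(-0.1702, 0.9854) = (40.70, -2.103). Then |VH| = |H − V| = 40.76.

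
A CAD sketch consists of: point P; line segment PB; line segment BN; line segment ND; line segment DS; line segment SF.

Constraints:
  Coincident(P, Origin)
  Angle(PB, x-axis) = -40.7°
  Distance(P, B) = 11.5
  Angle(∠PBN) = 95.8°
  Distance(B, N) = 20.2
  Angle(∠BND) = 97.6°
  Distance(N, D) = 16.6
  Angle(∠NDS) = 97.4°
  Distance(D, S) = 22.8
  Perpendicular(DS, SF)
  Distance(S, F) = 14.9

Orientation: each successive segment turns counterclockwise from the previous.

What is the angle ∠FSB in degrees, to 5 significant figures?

14.046°

P is at the origin; PB runs at -40.7° with length 11.5, so B = (8.7185, -7.4991). ∠PBN = 95.8° gives BN at 43.500° from the x-axis; with |BN| = 20.2, N = (23.371, 6.4056). ∠BND = 97.6° gives ND at 125.90° from the x-axis; with |ND| = 16.6, D = (13.637, 19.852). ∠NDS = 97.4° gives DS at -151.50° from the x-axis; with |DS| = 22.8, S = (-6.3997, 8.9731). DS is perpendicular to SF, so SF runs at -61.500°; with |SF| = 14.9, F = (0.70996, -4.1213). Then cos ∠FSB = SF·SB / (|SF||SB|), giving 14.046°.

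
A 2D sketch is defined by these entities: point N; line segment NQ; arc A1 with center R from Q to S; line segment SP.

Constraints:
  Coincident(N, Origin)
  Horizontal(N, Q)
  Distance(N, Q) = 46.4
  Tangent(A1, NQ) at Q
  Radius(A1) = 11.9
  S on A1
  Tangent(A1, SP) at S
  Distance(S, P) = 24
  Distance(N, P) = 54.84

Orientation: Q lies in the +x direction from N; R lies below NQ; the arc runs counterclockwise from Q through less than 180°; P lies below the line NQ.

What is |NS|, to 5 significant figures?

37.601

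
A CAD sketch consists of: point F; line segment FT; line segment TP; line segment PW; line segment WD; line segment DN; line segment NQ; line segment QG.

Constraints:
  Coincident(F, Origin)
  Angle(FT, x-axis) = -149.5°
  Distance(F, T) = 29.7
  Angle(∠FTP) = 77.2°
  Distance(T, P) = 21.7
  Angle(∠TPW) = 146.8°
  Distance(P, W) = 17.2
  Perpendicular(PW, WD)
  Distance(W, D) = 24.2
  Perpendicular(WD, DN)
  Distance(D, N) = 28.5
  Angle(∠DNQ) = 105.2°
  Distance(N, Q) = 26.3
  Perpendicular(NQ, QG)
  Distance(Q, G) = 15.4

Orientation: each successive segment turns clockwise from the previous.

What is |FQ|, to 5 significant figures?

39.916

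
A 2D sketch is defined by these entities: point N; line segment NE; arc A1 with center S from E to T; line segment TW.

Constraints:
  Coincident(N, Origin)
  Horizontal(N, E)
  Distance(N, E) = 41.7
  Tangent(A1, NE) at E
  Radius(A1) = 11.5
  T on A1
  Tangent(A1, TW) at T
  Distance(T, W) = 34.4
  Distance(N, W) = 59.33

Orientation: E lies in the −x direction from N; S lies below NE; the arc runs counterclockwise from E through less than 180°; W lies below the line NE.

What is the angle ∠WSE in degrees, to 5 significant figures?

170.68°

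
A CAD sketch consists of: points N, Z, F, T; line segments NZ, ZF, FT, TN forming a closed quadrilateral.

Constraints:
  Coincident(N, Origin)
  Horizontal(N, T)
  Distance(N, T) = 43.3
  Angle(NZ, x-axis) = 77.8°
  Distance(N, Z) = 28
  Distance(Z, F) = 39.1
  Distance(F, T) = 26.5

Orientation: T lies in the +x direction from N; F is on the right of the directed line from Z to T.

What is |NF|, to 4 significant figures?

20.94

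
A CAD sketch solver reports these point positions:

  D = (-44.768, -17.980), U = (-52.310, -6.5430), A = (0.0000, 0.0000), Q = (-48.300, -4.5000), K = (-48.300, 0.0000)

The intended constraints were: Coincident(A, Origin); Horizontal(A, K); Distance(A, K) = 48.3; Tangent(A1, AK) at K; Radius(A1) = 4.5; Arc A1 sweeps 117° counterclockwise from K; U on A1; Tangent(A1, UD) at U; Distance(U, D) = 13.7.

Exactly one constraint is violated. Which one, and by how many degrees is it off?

Tangent(A1, UD) at U — off by 6.40°.

A = (0.00, 0.00) ✓; A.y = 0.00, K.y = 0.00 ✓; |AK| = 48.30 ✓; ∠(QK, KA) = 90.00° ✓; |QK| = 4.500 ✓; bearing(Q→U) − bearing(Q→K) = 117.0° ✓; |QU| = 4.500 ✓; ∠(QU, UD) = 83.60° ✗; |UD| = 13.70 ✓.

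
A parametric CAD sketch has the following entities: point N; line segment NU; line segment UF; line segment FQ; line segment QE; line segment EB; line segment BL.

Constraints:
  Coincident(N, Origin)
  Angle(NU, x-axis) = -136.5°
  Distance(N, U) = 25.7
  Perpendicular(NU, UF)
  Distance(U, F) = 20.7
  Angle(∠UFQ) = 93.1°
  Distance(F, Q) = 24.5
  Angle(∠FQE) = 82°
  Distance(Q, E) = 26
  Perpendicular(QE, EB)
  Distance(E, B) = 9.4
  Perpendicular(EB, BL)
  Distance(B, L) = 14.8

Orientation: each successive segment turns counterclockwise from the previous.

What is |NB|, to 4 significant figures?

13.19

N is at the origin; NU runs at -136.5° with length 25.7, so U = (-18.64, -17.69). The perpendicularity gives UF at right angles to NU, so UF runs at -46.50°; with |UF| = 20.7, F = (-4.393, -32.71). ∠UFQ = 93.1° gives FQ at 40.40° from the x-axis; with |FQ| = 24.5, Q = (14.26, -16.83). ∠FQE = 82.0° gives QE at 138.4° from the x-axis; with |QE| = 26.0, E = (-5.178, 0.4351). The perpendicularity gives EB at right angles to QE, so EB runs at -131.6°; with |EB| = 9.4, B = (-11.42, -6.594). Then |NB| = |B − N| = 13.19.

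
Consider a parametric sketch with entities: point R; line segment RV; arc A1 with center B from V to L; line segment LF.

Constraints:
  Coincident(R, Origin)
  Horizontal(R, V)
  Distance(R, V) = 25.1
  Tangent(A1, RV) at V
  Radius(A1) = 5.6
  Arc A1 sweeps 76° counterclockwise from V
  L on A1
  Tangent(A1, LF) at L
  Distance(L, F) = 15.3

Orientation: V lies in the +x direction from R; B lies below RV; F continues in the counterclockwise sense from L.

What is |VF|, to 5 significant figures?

21.164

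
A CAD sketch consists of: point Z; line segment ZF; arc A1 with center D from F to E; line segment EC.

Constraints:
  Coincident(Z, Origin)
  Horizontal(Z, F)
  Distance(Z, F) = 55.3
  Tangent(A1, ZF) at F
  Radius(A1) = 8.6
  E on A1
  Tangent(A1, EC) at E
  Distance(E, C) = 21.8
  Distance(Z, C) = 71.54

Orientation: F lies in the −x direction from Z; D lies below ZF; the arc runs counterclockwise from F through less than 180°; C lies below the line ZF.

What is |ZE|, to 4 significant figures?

64.41

Checks: Z = (0.00, 0.00) ✓; |DE| = 8.600 ✓; ∠(DE, EC) = 90.00° ✓; |EC| = 21.80 ✓; |ZC| = 71.54 ✓.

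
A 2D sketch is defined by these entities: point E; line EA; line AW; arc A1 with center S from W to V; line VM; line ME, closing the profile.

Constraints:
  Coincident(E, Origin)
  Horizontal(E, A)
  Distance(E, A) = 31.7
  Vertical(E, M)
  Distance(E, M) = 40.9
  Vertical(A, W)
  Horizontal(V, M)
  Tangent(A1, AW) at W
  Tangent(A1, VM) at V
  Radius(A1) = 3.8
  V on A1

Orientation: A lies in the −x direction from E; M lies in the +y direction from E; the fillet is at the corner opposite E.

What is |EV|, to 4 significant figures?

49.51

The virtual corner opposite E is at (-31.70, 40.90). A1 meets AW tangentially, so SW is at right angles to AW and A1 meets VM tangentially, so SV is at right angles to VM, with radius 3.8, so the center S sits 3.8 in from both sides at S = (-27.90, 37.10). That places the tangent points at W = (-31.70, 37.10) on AW and V = (-27.90, 40.90) on VM. Then |EV| = |V − E| = 49.51.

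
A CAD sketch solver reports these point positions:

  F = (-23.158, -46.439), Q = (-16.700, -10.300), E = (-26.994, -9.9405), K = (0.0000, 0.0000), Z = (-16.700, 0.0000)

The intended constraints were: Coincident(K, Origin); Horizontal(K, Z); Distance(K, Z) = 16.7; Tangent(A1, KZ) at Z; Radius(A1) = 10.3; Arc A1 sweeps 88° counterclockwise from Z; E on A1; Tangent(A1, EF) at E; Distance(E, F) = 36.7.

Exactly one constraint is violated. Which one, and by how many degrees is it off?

Tangent(A1, EF) at E — off by 8.00°.

K = (0.00, 0.00) ✓; K.y = 0.00, Z.y = 0.00 ✓; |KZ| = 16.70 ✓; ∠(QZ, ZK) = 90.00° ✓; |QZ| = 10.30 ✓; bearing(Q→E) − bearing(Q→Z) = 88.00° ✓; |QE| = 10.30 ✓; ∠(QE, EF) = 82.00° ✗; |EF| = 36.70 ✓.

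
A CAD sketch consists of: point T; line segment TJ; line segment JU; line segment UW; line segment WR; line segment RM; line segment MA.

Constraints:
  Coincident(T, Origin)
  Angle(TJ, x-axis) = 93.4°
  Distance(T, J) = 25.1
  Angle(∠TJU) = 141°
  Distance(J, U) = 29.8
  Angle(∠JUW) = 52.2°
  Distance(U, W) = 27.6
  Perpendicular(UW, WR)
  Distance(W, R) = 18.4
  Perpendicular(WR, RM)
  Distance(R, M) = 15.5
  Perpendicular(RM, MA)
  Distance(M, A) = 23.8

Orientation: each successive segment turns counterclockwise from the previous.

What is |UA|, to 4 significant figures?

13.25

T is at the origin; TJ runs at 93.4° with length 25.1, so J = (-1.489, 25.06). ∠TJU = 141.0° gives JU at 132.4° from the x-axis; with |JU| = 29.8, U = (-21.58, 47.06). ∠JUW = 52.2° gives UW at -99.80° from the x-axis; with |UW| = 27.6, W = (-26.28, 19.86). UW ⟂ WR, so WR runs at -9.800°; with |WR| = 18.4, R = (-8.149, 16.73). The perpendicularity gives RM at right angles to WR, so RM runs at 80.20°; with |RM| = 15.5, M = (-5.511, 32.01). RM ⟂ MA, so MA runs at 170.2°; with |MA| = 23.8, A = (-28.96, 36.06). Then |UA| = |A − U| = 13.25.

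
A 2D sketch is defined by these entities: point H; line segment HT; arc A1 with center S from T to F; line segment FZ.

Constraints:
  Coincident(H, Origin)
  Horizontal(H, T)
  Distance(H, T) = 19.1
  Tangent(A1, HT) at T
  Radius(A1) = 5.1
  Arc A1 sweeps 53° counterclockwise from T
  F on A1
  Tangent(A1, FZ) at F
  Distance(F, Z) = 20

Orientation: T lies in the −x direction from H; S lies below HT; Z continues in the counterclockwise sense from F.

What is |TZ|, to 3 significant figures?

24.2

H is at the origin; H and T share the same y with |HT| = 19.1 and T on the −x side, so T = (-19.1, 0.00). A1 meets HT tangentially, so ST is at right angles to HT, so S = T + (0, -5.1) = (-19.1, -5.10). On A1, T sits at bearing 90° from S; a 53° counterclockwise sweep puts F at bearing 143°, so F = S + 5.1·(cos 143°, sin 143°) = (-23.2, -2.03). A1 meets FZ tangentially, so SF is at right angles to FZ, so FZ runs along (−sin 143°, cos 143°); with |FZ| = 20.0, Z = (-35.2, -18.0). Then |TZ| = |Z − T| = 24.2.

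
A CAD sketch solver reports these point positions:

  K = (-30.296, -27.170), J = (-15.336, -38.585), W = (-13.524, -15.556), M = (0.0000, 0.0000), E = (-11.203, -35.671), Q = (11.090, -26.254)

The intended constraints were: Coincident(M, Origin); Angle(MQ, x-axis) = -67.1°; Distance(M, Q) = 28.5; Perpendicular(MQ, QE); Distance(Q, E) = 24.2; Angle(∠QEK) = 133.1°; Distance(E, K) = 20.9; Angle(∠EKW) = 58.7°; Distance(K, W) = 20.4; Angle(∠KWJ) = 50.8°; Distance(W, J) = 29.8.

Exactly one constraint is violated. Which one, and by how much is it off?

Distance(W, J) = 29.8 — off by 6.70.

M = (0.00, 0.00) ✓; MQ at -67.10° ✓; |MQ| = 28.50 ✓; ∠(MQ, QE) = 90.00° ✓; |QE| = 24.20 ✓; ∠QEK = 133.1° ✓; |EK| = 20.90 ✓; ∠EKW = 58.70° ✓; |KW| = 20.40 ✓; ∠KWJ = 50.80° ✓; |WJ| = 23.10 ✗.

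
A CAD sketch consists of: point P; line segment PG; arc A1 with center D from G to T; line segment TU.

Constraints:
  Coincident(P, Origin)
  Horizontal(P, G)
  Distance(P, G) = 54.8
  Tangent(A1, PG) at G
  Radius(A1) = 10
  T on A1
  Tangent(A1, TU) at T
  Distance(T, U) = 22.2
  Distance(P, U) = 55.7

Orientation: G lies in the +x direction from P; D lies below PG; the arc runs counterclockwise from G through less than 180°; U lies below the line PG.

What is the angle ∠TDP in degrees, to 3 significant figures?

11.6°

P is at the origin; PG is horizontal with |PG| = 54.8 and G on the +x side, so G = (54.8, 0.00). Tangency of A1 to PG means the radius DG is perpendicular to PG, so D = G + (0, -10) = (54.8, -10.0). Since DT ⟂ TU (tangency), |DU| = √(10.0² + 22.2²) = 24.3 regardless of where T sits on A1. So U lies on both circle(P, 55.7) and circle(D, 24.3); the below-PG intersection is U = (45.3, -32.4). T is the foot of the tangent from U: T = (44.8, -10.2).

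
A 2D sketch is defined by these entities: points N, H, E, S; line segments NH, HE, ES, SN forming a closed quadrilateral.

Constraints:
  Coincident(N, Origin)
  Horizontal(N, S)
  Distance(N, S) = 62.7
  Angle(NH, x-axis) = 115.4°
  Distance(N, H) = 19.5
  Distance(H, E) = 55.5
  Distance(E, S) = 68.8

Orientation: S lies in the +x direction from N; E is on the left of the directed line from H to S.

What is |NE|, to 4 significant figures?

65.76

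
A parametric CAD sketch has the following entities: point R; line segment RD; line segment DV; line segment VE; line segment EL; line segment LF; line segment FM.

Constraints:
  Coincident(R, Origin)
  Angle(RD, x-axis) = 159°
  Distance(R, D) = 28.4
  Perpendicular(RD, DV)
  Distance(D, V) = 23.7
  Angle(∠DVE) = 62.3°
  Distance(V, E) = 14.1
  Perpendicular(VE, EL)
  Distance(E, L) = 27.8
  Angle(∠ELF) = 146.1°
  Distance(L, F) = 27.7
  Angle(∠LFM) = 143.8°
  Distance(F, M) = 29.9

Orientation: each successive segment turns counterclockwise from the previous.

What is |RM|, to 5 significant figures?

84.472

R is at the origin; RD runs at 159.0° with length 28.4, so D = (-26.514, 10.178). RD ⟂ DV, so DV runs at -111.00°; with |DV| = 23.7, V = (-35.007, -11.948). ∠DVE = 62.3° gives VE at 6.7000° from the x-axis; with |VE| = 14.1, E = (-21.003, -10.303). VE ⟂ EL, so EL runs at 96.700°; with |EL| = 27.8, L = (-24.247, 17.307). ∠ELF = 146.1° gives LF at 130.60° from the x-axis; with |LF| = 27.7, F = (-42.273, 38.339). ∠LFM = 143.8° gives FM at 166.80° from the x-axis; with |FM| = 29.9, M = (-71.383, 45.167). Then |RM| = |M − R| = 84.472.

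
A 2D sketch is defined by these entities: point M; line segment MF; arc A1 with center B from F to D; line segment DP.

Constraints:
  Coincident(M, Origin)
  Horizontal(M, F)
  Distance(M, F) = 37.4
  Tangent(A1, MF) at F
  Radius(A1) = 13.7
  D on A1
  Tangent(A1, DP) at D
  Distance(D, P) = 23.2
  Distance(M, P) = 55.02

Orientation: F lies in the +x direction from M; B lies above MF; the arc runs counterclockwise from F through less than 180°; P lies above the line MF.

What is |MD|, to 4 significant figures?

53.34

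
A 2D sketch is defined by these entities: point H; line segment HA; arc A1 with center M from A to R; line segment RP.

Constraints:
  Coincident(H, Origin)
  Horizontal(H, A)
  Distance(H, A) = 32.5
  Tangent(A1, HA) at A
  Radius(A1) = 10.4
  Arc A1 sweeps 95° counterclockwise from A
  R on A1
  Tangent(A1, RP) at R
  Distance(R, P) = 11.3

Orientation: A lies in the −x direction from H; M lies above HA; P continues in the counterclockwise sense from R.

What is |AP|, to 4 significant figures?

24.43

H is at the origin; H and A share the same y with |HA| = 32.5 and A on the −x side, so A = (-32.50, 0.000). A1 meets HA tangentially, so MA is at right angles to HA, so M = A + (0, 10.4) = (-32.50, 10.40). On A1, A sits at bearing -90° from M; a 95° counterclockwise sweep puts R at bearing 5°, so R = M + 10.4·(cos 5°, sin 5°) = (-22.14, 11.31). Tangency of A1 to RP means the radius MR is perpendicular to RP, so RP runs along (−sin 5°, cos 5°); with |RP| = 11.3, P = (-23.12, 22.56). Then |AP| = |P − A| = 24.43.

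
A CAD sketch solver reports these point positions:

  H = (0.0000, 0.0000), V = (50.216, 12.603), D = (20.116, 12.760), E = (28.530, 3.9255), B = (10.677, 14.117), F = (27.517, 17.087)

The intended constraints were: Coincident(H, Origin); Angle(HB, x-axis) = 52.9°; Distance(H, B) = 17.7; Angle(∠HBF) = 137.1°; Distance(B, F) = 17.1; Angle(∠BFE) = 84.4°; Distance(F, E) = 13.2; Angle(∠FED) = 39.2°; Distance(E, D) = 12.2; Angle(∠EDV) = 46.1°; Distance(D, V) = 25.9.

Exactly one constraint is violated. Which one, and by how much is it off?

Distance(D, V) = 25.9 — off by 4.20.

H = (0.00, 0.00) ✓; HB at 52.90° ✓; |HB| = 17.70 ✓; ∠HBF = 137.1° ✓; |BF| = 17.10 ✓; ∠BFE = 84.40° ✓; |FE| = 13.20 ✓; ∠FED = 39.20° ✓; |ED| = 12.20 ✓; ∠EDV = 46.10° ✓; |DV| = 30.10 ✗.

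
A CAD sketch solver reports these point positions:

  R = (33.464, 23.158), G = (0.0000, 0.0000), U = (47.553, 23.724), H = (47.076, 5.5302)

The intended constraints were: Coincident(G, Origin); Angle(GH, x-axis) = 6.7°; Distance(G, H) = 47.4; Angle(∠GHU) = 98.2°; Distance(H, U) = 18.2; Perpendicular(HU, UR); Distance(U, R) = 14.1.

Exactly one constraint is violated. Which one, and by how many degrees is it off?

Perpendicular(HU, UR) — off by 3.80°.

G = (0.00, 0.00) ✓; GH at 6.700° ✓; |GH| = 47.40 ✓; ∠GHU = 98.20° ✓; |HU| = 18.20 ✓; ∠(HU, UR) = 93.80° ✗; |UR| = 14.10 ✓.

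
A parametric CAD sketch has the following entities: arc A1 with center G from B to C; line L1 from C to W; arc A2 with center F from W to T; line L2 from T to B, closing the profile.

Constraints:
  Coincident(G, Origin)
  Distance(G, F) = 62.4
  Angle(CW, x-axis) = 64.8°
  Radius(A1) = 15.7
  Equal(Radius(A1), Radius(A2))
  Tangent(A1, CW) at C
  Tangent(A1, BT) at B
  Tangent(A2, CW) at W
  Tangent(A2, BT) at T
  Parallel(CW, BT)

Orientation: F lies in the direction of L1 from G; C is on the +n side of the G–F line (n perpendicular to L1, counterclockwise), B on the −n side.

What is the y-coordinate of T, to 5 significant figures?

49.776

The slot axis is L1's direction at 64.8°, so u = (cos 64.8°, sin 64.8°) = (0.42578, 0.90483) and n = (−sin 64.8°, cos 64.8°) = (-0.90483, 0.42578). G is at the origin and F lies 62.4 along u from G, so F = 62.4·u = (26.569, 56.461). Tangency of A1 to both parallel lines with radius 15.7 puts C and B at G ± 15.7·n: C = (-14.206, 6.6847), B = (14.206, -6.6847). Equal radii place W and T the same way about F: W = F + 15.7·n = (12.363, 63.146), T = F − 15.7·n = (40.774, 49.776). So T.y = 49.776.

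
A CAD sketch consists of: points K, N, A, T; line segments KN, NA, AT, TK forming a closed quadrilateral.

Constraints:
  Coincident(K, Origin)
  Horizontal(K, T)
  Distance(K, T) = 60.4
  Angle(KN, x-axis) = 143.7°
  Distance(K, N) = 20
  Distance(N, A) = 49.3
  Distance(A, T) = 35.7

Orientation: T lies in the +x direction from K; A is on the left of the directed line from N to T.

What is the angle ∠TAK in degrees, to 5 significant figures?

108.11°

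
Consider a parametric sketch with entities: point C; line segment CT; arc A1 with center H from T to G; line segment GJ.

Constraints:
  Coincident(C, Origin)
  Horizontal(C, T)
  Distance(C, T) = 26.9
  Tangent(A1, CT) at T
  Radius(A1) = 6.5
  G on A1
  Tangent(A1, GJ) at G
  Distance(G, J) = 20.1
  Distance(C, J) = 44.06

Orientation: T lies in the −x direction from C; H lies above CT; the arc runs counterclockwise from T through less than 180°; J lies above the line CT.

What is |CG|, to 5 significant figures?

24.689

C is at the origin; CT is horizontal with |CT| = 26.9 and T on the −x side, so T = (-26.900, 0.0000). Tangency of A1 to CT means the radius HT is perpendicular to CT, so H = T + (0, 6.5) = (-26.900, 6.5000). Since HG ⟂ GJ (tangency), |HJ| = √(6.5² + 20.1²) = 21.125 regardless of where G sits on A1. So J lies on both circle(C, 44.06) and circle(H, 21.125); the above-CT intersection is J = (-35.827, 25.646). G is the foot of the tangent from J: G = (-22.140, 10.926).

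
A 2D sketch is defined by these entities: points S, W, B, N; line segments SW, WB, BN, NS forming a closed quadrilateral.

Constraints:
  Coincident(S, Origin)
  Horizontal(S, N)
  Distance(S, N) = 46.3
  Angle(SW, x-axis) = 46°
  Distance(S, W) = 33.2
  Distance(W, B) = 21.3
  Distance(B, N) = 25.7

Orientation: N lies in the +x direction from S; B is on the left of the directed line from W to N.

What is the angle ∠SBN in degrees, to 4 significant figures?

64.43°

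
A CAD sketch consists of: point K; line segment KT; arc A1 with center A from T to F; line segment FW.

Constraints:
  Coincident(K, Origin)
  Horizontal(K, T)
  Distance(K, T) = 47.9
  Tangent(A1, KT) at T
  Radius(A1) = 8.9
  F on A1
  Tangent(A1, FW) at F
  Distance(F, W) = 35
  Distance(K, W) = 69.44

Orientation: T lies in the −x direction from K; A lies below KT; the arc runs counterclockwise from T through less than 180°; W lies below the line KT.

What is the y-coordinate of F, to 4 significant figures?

-9.802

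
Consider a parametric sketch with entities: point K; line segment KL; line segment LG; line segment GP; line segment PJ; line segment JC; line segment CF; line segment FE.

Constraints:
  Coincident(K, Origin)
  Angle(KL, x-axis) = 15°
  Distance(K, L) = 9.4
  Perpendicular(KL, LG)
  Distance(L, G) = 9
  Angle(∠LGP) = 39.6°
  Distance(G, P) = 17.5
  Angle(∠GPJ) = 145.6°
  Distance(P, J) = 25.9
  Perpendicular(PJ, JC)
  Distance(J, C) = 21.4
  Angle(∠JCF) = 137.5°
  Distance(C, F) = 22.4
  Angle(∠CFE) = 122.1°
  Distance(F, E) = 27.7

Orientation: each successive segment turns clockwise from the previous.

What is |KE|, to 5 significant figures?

33.725

K is at the origin; KL runs at 15.0° with length 9.4, so L = (9.0797, 2.4329). The perpendicularity gives LG at right angles to KL, so LG runs at -75.000°; with |LG| = 9.0, G = (11.409, -6.2604). ∠LGP = 39.6° gives GP at 144.60° from the x-axis; with |GP| = 17.5, P = (-2.8557, 3.8770). ∠GPJ = 145.6° gives PJ at 110.20° from the x-axis; with |PJ| = 25.9, J = (-11.799, 28.184). The perpendicularity gives JC at right angles to PJ, so JC runs at 20.200°; with |JC| = 21.4, C = (8.2849, 35.573). ∠JCF = 137.5° gives CF at -22.300° from the x-axis; with |CF| = 22.4, F = (29.010, 27.074). ∠CFE = 122.1° gives FE at -80.200° from the x-axis; with |FE| = 27.7, E = (33.724, -0.22228). Then |KE| = |E − K| = 33.725.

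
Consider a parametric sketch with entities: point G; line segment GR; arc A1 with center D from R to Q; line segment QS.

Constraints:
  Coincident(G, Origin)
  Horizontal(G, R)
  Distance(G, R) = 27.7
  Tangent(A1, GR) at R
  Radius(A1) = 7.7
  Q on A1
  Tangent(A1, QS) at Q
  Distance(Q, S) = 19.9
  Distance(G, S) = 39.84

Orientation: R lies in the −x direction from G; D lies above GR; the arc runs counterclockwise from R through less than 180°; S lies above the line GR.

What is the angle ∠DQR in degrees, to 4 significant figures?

34.99°

G is at the origin; G and R share the same y with |GR| = 27.7 and R on the −x side, so R = (-27.70, 0.000). Since A1 is tangent to GR there, DR ⟂ GR, so D = R + (0, 7.7) = (-27.70, 7.700). Since DQ ⟂ QS (tangency), |DS| = √(7.7² + 19.9²) = 21.34 regardless of where Q sits on A1. So S lies on both circle(G, 39.84) and circle(D, 21.34); the above-GR intersection is S = (-27.28, 29.03). Q is the foot of the tangent from S: Q = (-20.47, 10.34).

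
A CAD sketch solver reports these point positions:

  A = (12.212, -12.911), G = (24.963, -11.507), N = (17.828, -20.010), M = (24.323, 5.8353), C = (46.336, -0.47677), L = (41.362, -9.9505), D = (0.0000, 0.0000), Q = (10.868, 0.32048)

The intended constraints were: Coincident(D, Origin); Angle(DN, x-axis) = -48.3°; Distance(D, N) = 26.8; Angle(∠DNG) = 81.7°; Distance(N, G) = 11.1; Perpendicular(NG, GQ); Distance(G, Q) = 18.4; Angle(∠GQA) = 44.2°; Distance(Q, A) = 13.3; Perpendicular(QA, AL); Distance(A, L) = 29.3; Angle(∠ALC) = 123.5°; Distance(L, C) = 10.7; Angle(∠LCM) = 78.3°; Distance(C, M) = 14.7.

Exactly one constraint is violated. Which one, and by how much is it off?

Distance(C, M) = 14.7 — off by 8.20.

D = (0.00, 0.00) ✓; DN at -48.30° ✓; |DN| = 26.80 ✓; ∠DNG = 81.70° ✓; |NG| = 11.10 ✓; ∠(NG, GQ) = 90.00° ✓; |GQ| = 18.40 ✓; ∠GQA = 44.20° ✓; |QA| = 13.30 ✓; ∠(QA, AL) = 90.00° ✓; |AL| = 29.30 ✓; ∠ALC = 123.5° ✓; |LC| = 10.70 ✓; ∠LCM = 78.30° ✓; |CM| = 22.90 ✗.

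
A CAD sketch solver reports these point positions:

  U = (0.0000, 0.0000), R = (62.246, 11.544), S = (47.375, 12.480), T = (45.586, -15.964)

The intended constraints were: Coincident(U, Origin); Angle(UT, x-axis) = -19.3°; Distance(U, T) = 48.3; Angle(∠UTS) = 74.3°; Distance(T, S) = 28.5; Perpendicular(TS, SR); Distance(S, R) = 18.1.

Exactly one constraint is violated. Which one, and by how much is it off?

Distance(S, R) = 18.1 — off by 3.20.

U = (0.00, 0.00) ✓; UT at -19.30° ✓; |UT| = 48.30 ✓; ∠UTS = 74.30° ✓; |TS| = 28.50 ✓; ∠(TS, SR) = 90.00° ✓; |SR| = 14.90 ✗.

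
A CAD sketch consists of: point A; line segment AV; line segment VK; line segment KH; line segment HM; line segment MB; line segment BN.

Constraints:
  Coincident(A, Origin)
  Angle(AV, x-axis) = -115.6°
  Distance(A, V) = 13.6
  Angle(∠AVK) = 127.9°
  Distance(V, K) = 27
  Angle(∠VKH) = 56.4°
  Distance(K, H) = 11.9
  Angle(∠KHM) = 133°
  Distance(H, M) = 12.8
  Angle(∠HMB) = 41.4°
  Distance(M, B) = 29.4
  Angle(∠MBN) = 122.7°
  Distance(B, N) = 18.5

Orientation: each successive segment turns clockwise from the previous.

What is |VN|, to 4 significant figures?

45.58

A is at the origin; AV runs at -115.6° with length 13.6, so V = (-5.876, -12.26). ∠AVK = 127.9° gives VK at -167.7° from the x-axis; with |VK| = 27.0, K = (-32.26, -18.02). ∠VKH = 56.4° gives KH at 68.70° from the x-axis; with |KH| = 11.9, H = (-27.93, -6.930). ∠KHM = 133.0° gives HM at 21.70° from the x-axis; with |HM| = 12.8, M = (-16.04, -2.197). ∠HMB = 41.4° gives MB at -116.9° from the x-axis; with |MB| = 29.4, B = (-29.34, -28.42). ∠MBN = 122.7° gives BN at -174.2° from the x-axis; with |BN| = 18.5, N = (-47.75, -30.29). Then |VN| = |N − V| = 45.58.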